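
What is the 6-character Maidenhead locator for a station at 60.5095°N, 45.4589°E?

LP20rm

Shift to the Maidenhead origin (180°W, 90°S): lon 225.4589, lat 150.5095.
Field (20°×10°, letters A–R): 225.4589/20 → 11 → L, 150.5095/10 → 15 → P; chars LP.
Square (2°×1°, digits 0–9): 5.4589/2 → 2, 0.5095/1 → 0; chars 20.
Subsquare (5′×2.5′, letters a–x): 1.4589/0.0833333 → 17 → r, 0.5095/0.0416667 → 12 → m; chars rm.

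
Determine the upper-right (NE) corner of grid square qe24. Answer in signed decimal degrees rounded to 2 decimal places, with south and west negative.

-45.00, 146.00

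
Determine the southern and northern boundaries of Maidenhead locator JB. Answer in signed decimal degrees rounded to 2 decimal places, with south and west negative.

-80.00, -70.00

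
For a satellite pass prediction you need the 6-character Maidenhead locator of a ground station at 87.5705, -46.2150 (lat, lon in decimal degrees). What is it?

GR67vn

Offset from 180°W / 90°S: lon 133.7850°, lat 177.5705°.
Field (20°×10°, letters A–R): lon ⌊133.7850/20⌋ = 6 → G; lat ⌊177.5705/10⌋ = 17 → R.
Square (2°×1°, digits 0–9): lon ⌊13.7850/2⌋ = 6; lat ⌊7.5705/1⌋ = 7.
Subsquare (5′×2.5′, letters a–x): lon ⌊1.7850/0.0833333⌋ = 21 → v; lat ⌊0.5705/0.0416667⌋ = 13 → n.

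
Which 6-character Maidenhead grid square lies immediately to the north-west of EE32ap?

EE22xq

Longitude subsquare a = 0; −1 → -1, wraps to 23 = x, carry into square.
Longitude square 3; −1 → 2.
Latitude subsquare p = 15; +1 → 16 = q.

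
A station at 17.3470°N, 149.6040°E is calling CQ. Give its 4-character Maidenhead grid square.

Add 180° to longitude and 90° to latitude: 329.60, 107.35.
Field: 329.60/20 → 16 → Q, 107.35/10 → 10 → K; chars QK.
Square: 9.60/2 → 4, 7.35/1 → 7; chars 47.

QK47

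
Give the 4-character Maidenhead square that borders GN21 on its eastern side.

Longitude square 2; +1 → 3.
The latitude characters are unchanged.

GN31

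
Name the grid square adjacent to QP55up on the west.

QP55tp

Longitude subsquare u = 20; −1 → 19 = t.
The latitude characters are unchanged.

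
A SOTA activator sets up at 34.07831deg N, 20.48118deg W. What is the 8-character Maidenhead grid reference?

HM94sb28

Shift to the Maidenhead origin (180°W, 90°S): lon 159.51882, lat 124.07831.
Field: 159.51882/20 → 7 → H, 124.07831/10 → 12 → M; chars HM.
Square: 19.51882/2 → 9, 4.07831/1 → 4; chars 94.
Subsquare: 1.51882/0.0833333 → 18 → s, 0.07831/0.0416667 → 1 → b; chars sb.
Extended square: 0.01882/0.00833333 → 2, 0.03664/0.00416667 → 8; chars 28.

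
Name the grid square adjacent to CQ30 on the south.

Latitude square 0; −1 → -1, wraps to 9, carry into field.
Latitude field Q = 16; −1 → 15 = P.
The longitude characters are unchanged.

CP39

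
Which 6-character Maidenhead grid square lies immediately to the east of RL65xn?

RL75an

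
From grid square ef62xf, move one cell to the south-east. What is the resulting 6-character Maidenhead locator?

Longitude subsquare x = 23; +1 → 24, wraps to 0 = a, carry into square.
Longitude square 6; +1 → 7.
Latitude subsquare f = 5; −1 → 4 = e.

EF72ae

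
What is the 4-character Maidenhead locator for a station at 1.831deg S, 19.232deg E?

Shift to the Maidenhead origin (180°W, 90°S): lon 199.23, lat 88.17.
Field (20°×10°, letters A–R): lon ⌊199.23/20⌋ = 9 → J; lat ⌊88.17/10⌋ = 8 → I.
Square (2°×1°, digits 0–9): lon ⌊19.23/2⌋ = 9; lat ⌊8.17/1⌋ = 8.

JI98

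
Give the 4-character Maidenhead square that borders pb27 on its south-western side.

PB16

Longitude square 2; −1 → 1.
Latitude square 7; −1 → 6.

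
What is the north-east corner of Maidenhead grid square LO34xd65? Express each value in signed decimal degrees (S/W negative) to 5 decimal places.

54.15000, 47.97500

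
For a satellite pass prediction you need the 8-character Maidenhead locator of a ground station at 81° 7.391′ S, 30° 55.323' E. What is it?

KA58lv00

Offset from 180°W / 90°S: lon 210.92205°, lat 8.87682°.
Field: lon ⌊210.92205/20⌋ = 10 → K; lat ⌊8.87682/10⌋ = 0 → A.
Square: lon ⌊10.92205/2⌋ = 5; lat ⌊8.87682/1⌋ = 8.
Subsquare: lon ⌊0.92205/0.0833333⌋ = 11 → l; lat ⌊0.87682/0.0416667⌋ = 21 → v.
Extended square: lon ⌊0.00538/0.00833333⌋ = 0; lat ⌊0.00182/0.00416667⌋ = 0.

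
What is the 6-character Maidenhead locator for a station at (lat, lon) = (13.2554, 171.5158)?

RK53sg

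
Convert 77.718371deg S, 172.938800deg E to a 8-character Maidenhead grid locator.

RB62lg27

Offset from 180°W / 90°S: lon 352.93880°, lat 12.28163°.
Field: lon ⌊352.93880/20⌋ = 17 → R; lat ⌊12.28163/10⌋ = 1 → B.
Square: lon ⌊12.93880/2⌋ = 6; lat ⌊2.28163/1⌋ = 2.
Subsquare: lon ⌊0.93880/0.0833333⌋ = 11 → l; lat ⌊0.28163/0.0416667⌋ = 6 → g.
Extended square: lon ⌊0.02213/0.00833333⌋ = 2; lat ⌊0.03163/0.00416667⌋ = 7.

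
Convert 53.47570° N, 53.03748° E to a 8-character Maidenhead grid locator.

LO63ml44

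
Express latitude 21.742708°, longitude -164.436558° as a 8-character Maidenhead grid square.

AL71sr78

Shift to the Maidenhead origin (180°W, 90°S): lon 15.56344, lat 111.74271.
Field: 15.56344/20 → 0 → A, 111.74271/10 → 11 → L; chars AL.
Square: 15.56344/2 → 7, 1.74271/1 → 1; chars 71.
Subsquare: 1.56344/0.0833333 → 18 → s, 0.74271/0.0416667 → 17 → r; chars sr.
Extended square: 0.06344/0.00833333 → 7, 0.03437/0.00416667 → 8; chars 78.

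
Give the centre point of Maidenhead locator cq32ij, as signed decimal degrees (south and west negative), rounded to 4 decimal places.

72.3958, -133.2917

Field C=2, Q=16: +2·20° lon, +16·10° lat → SW at lon -140°, lat 70°.
Square 3, 2: +3·2° lon, +2·1° lat → SW at lon -134°, lat 72°.
Subsquare i=8, j=9: +8·0.0833333° lon, +9·0.0416667° lat → SW at lon -133.333°, lat 72.375°.
Cell spans 0.0833333° lon × 0.0416667° lat. Centre is SW corner plus half of each.
latitude 72.3958, longitude -133.2917.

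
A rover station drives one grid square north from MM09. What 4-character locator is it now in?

MN00

Latitude square 9; +1 → 10, wraps to 0, carry into field.
Latitude field M = 12; +1 → 13 = N.
The longitude characters are unchanged.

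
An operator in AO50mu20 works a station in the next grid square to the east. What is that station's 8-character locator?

AO50mu30

Longitude extended square 2; +1 → 3.
The latitude characters are unchanged.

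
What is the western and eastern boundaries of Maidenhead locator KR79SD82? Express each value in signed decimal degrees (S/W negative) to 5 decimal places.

Field K=10, R=17: +10·20° lon, +17·10° lat → SW at lon 20°, lat 80°.
Square 7, 9: +7·2° lon, +9·1° lat → SW at lon 34°, lat 89°.
Subsquare s=18, d=3: +18·0.0833333° lon, +3·0.0416667° lat → SW at lon 35.5°, lat 89.125°.
Extended square 8, 2: +8·0.00833333° lon, +2·0.00416667° lat → SW at lon 35.5667°, lat 89.1333°.
Cell spans 0.00833333° lon × 0.00416667° lat.
west 35.56667, east 35.57500.

35.56667, 35.57500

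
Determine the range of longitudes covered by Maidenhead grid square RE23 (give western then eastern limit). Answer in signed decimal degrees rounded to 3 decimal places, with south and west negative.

Field R=17, E=4: +17·20° lon, +4·10° lat → SW at lon 160°, lat -50°.
Square 2, 3: +2·2° lon, +3·1° lat → SW at lon 164°, lat -47°.
Cell spans 2° lon × 1° lat.
west 164.000, east 166.000.

164.000, 166.000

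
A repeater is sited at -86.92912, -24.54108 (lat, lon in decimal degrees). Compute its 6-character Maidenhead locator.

Offset from 180°W / 90°S: lon 155.4589°, lat 3.0709°.
Field: 155.4589/20 → 7 → H, 3.0709/10 → 0 → A; chars HA.
Square: 15.4589/2 → 7, 3.0709/1 → 3; chars 73.
Subsquare: 1.4589/0.0833333 → 17 → r, 0.0709/0.0416667 → 1 → b; chars rb.

HA73rb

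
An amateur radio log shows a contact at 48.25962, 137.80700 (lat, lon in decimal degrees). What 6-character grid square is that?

PN88vg

Add 180° to longitude and 90° to latitude: 317.8070, 138.2596.
Field (20°×10°, letters A–R): 317.8070/20 → 15 → P, 138.2596/10 → 13 → N; chars PN.
Square (2°×1°, digits 0–9): 17.8070/2 → 8, 8.2596/1 → 8; chars 88.
Subsquare (5′×2.5′, letters a–x): 1.8070/0.0833333 → 21 → v, 0.2596/0.0416667 → 6 → g; chars vg.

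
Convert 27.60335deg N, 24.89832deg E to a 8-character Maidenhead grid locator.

Offset from 180°W / 90°S: lon 204.89832°, lat 117.60335°.
Field (20°×10°, letters A–R): 204.89832/20 → 10 → K, 117.60335/10 → 11 → L; chars KL.
Square (2°×1°, digits 0–9): 4.89832/2 → 2, 7.60335/1 → 7; chars 27.
Subsquare (5′×2.5′, letters a–x): 0.89832/0.0833333 → 10 → k, 0.60335/0.0416667 → 14 → o; chars ko.
Extended square (30″×15″, digits 0–9): 0.06499/0.00833333 → 7, 0.02002/0.00416667 → 4; chars 74.

KL27ko74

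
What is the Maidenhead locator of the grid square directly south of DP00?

DO09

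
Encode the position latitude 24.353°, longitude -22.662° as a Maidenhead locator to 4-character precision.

HL84

Shift to the Maidenhead origin (180°W, 90°S): lon 157.34, lat 114.35.
Field: 157.34/20 → 7 → H, 114.35/10 → 11 → L; chars HL.
Square: 17.34/2 → 8, 4.35/1 → 4; chars 84.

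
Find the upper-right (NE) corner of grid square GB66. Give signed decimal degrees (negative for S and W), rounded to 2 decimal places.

-73.00, -46.00

Field G=6, B=1: +6·20° lon, +1·10° lat → SW at lon -60°, lat -80°.
Square 6, 6: +6·2° lon, +6·1° lat → SW at lon -48°, lat -74°.
Cell spans 2° lon × 1° lat. NE corner is SW corner plus one full cell.
latitude -73.00, longitude -46.00.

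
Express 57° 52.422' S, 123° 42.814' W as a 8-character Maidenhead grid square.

CD82dd40

Add 180° to longitude and 90° to latitude: 56.28643, 32.12630.
Field: 56.28643/20 → 2 → C, 32.12630/10 → 3 → D; chars CD.
Square: 16.28643/2 → 8, 2.12630/1 → 2; chars 82.
Subsquare: 0.28643/0.0833333 → 3 → d, 0.12630/0.0416667 → 3 → d; chars dd.
Extended square: 0.03643/0.00833333 → 4, 0.00130/0.00416667 → 0; chars 40.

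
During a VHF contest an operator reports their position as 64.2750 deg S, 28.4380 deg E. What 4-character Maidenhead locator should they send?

KC45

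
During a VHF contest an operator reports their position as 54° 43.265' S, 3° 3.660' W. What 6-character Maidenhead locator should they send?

Offset from 180°W / 90°S: lon 176.9390°, lat 35.2789°.
Field: 176.9390/20 → 8 → I, 35.2789/10 → 3 → D; chars ID.
Square: 16.9390/2 → 8, 5.2789/1 → 5; chars 85.
Subsquare: 0.9390/0.0833333 → 11 → l, 0.2789/0.0416667 → 6 → g; chars lg.

ID85lg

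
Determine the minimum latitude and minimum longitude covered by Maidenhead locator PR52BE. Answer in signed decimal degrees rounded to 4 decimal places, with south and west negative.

Field P=15, R=17: +15·20° lon, +17·10° lat → SW at lon 120°, lat 80°.
Square 5, 2: +5·2° lon, +2·1° lat → SW at lon 130°, lat 82°.
Subsquare b=1, e=4: +1·0.0833333° lon, +4·0.0416667° lat → SW at lon 130.083°, lat 82.1667°.
latitude 82.1667, longitude 130.0833.

82.1667, 130.0833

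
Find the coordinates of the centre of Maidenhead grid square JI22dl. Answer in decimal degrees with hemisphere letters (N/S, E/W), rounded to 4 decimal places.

7.5208° S, 4.2917° E

Field J=9, I=8: +9·20° lon, +8·10° lat → SW at lon 0°, lat -10°.
Square 2, 2: +2·2° lon, +2·1° lat → SW at lon 4°, lat -8°.
Subsquare d=3, l=11: +3·0.0833333° lon, +11·0.0416667° lat → SW at lon 4.25°, lat -7.54167°.
Cell spans 0.0833333° lon × 0.0416667° lat. Centre is SW corner plus half of each.
latitude 7.5208° S, longitude 4.2917° E.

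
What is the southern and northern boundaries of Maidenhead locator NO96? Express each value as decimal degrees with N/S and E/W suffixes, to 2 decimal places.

Field N=13, O=14: +13·20° lon, +14·10° lat → SW at lon 80°, lat 50°.
Square 9, 6: +9·2° lon, +6·1° lat → SW at lon 98°, lat 56°.
Cell spans 2° lon × 1° lat.
south 56.00° N, north 57.00° N.

56.00° N, 57.00° N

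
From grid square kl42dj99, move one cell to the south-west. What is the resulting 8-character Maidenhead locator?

KL42dj88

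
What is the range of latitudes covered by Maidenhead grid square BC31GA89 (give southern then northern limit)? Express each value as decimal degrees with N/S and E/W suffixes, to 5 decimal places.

Field B=1, C=2: +1·20° lon, +2·10° lat → SW at lon -160°, lat -70°.
Square 3, 1: +3·2° lon, +1·1° lat → SW at lon -154°, lat -69°.
Subsquare g=6, a=0: +6·0.0833333° lon, +0·0.0416667° lat → SW at lon -153.5°, lat -69°.
Extended square 8, 9: +8·0.00833333° lon, +9·0.00416667° lat → SW at lon -153.433°, lat -68.9625°.
Cell spans 0.00833333° lon × 0.00416667° lat.
south 68.96250° S, north 68.95833° S.

68.96250° S, 68.95833° S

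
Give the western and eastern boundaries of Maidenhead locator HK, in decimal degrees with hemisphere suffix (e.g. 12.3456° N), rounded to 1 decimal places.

40.0° W, 20.0° W

Field H=7, K=10: +7·20° lon, +10·10° lat → SW at lon -40°, lat 10°.
Cell spans 20° lon × 10° lat.
west 40.0° W, east 20.0° W.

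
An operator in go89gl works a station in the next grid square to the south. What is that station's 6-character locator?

Latitude subsquare l = 11; −1 → 10 = k.
The longitude characters are unchanged.

GO89gk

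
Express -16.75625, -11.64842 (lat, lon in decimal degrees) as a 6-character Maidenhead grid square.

IH43ef

Shift to the Maidenhead origin (180°W, 90°S): lon 168.3516, lat 73.2438.
Field (20°×10°, letters A–R): 168.3516/20 → 8 → I, 73.2438/10 → 7 → H; chars IH.
Square (2°×1°, digits 0–9): 8.3516/2 → 4, 3.2438/1 → 3; chars 43.
Subsquare (5′×2.5′, letters a–x): 0.3516/0.0833333 → 4 → e, 0.2438/0.0416667 → 5 → f; chars ef.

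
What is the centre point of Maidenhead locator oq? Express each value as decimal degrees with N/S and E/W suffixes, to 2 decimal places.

Field O=14, Q=16: +14·20° lon, +16·10° lat → SW at lon 100°, lat 70°.
Cell spans 20° lon × 10° lat. Centre is SW corner plus half of each.
latitude 75.00° N, longitude 110.00° E.

75.00° N, 110.00° E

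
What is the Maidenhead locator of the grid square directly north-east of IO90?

JO01

Longitude square 9; +1 → 10, wraps to 0, carry into field.
Longitude field I = 8; +1 → 9 = J.
Latitude square 0; +1 → 1.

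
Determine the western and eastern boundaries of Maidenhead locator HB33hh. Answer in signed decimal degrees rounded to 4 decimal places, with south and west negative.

-33.4167, -33.3333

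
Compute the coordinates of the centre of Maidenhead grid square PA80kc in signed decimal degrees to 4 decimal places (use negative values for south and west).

-89.8958, 136.8750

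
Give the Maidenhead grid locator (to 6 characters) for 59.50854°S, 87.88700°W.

Shift to the Maidenhead origin (180°W, 90°S): lon 92.1130, lat 30.4915.
Field: 92.1130/20 → 4 → E, 30.4915/10 → 3 → D; chars ED.
Square: 12.1130/2 → 6, 0.4915/1 → 0; chars 60.
Subsquare: 0.1130/0.0833333 → 1 → b, 0.4915/0.0416667 → 11 → l; chars bl.

ED60bl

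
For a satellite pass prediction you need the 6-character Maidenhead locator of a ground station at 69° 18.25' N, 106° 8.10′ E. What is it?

OP39bh

Offset from 180°W / 90°S: lon 286.1350°, lat 159.3042°.
Field: 286.1350/20 → 14 → O, 159.3042/10 → 15 → P; chars OP.
Square: 6.1350/2 → 3, 9.3042/1 → 9; chars 39.
Subsquare: 0.1350/0.0833333 → 1 → b, 0.3042/0.0416667 → 7 → h; chars bh.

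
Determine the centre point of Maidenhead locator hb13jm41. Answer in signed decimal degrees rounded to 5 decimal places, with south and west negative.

Field H=7, B=1: +7·20° lon, +1·10° lat → SW at lon -40°, lat -80°.
Square 1, 3: +1·2° lon, +3·1° lat → SW at lon -38°, lat -77°.
Subsquare j=9, m=12: +9·0.0833333° lon, +12·0.0416667° lat → SW at lon -37.25°, lat -76.5°.
Extended square 4, 1: +4·0.00833333° lon, +1·0.00416667° lat → SW at lon -37.2167°, lat -76.4958°.
Cell spans 0.00833333° lon × 0.00416667° lat. Centre is SW corner plus half of each.
latitude -76.49375, longitude -37.21250.

-76.49375, -37.21250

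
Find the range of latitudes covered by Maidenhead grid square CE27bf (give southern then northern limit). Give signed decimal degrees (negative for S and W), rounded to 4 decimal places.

Field C=2, E=4: +2·20° lon, +4·10° lat → SW at lon -140°, lat -50°.
Square 2, 7: +2·2° lon, +7·1° lat → SW at lon -136°, lat -43°.
Subsquare b=1, f=5: +1·0.0833333° lon, +5·0.0416667° lat → SW at lon -135.917°, lat -42.7917°.
Cell spans 0.0833333° lon × 0.0416667° lat.
south -42.7917, north -42.7500.

-42.7917, -42.7500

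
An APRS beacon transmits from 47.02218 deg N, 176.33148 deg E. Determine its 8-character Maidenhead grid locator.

RN87da95

Shift to the Maidenhead origin (180°W, 90°S): lon 356.33148, lat 137.02218.
Field: lon ⌊356.33148/20⌋ = 17 → R; lat ⌊137.02218/10⌋ = 13 → N.
Square: lon ⌊16.33148/2⌋ = 8; lat ⌊7.02218/1⌋ = 7.
Subsquare: lon ⌊0.33148/0.0833333⌋ = 3 → d; lat ⌊0.02218/0.0416667⌋ = 0 → a.
Extended square: lon ⌊0.08148/0.00833333⌋ = 9; lat ⌊0.02218/0.00416667⌋ = 5.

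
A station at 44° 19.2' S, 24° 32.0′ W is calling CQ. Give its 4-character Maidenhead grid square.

HE75

Offset from 180°W / 90°S: lon 155.47°, lat 45.68°.
Field: lon ⌊155.47/20⌋ = 7 → H; lat ⌊45.68/10⌋ = 4 → E.
Square: lon ⌊15.47/2⌋ = 7; lat ⌊5.68/1⌋ = 5.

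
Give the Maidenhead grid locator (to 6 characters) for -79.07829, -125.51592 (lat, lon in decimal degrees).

CB70fw

Offset from 180°W / 90°S: lon 54.4841°, lat 10.9217°.
Field: 54.4841/20 → 2 → C, 10.9217/10 → 1 → B; chars CB.
Square: 14.4841/2 → 7, 0.9217/1 → 0; chars 70.
Subsquare: 0.4841/0.0833333 → 5 → f, 0.9217/0.0416667 → 22 → w; chars fw.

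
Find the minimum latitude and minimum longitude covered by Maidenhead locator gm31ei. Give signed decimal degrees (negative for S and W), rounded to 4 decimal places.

Field G=6, M=12: +6·20° lon, +12·10° lat → SW at lon -60°, lat 30°.
Square 3, 1: +3·2° lon, +1·1° lat → SW at lon -54°, lat 31°.
Subsquare e=4, i=8: +4·0.0833333° lon, +8·0.0416667° lat → SW at lon -53.6667°, lat 31.3333°.
latitude 31.3333, longitude -53.6667.

31.3333, -53.6667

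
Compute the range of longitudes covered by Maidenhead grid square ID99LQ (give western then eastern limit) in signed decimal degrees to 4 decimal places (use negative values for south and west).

Field I=8, D=3: +8·20° lon, +3·10° lat → SW at lon -20°, lat -60°.
Square 9, 9: +9·2° lon, +9·1° lat → SW at lon -2°, lat -51°.
Subsquare l=11, q=16: +11·0.0833333° lon, +16·0.0416667° lat → SW at lon -1.08333°, lat -50.3333°.
Cell spans 0.0833333° lon × 0.0416667° lat.
west -1.0833, east -1.0000.

-1.0833, -1.0000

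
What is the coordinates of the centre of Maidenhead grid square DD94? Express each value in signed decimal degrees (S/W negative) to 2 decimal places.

Field D=3, D=3: +3·20° lon, +3·10° lat → SW at lon -120°, lat -60°.
Square 9, 4: +9·2° lon, +4·1° lat → SW at lon -102°, lat -56°.
Cell spans 2° lon × 1° lat. Centre is SW corner plus half of each.
latitude -55.50, longitude -101.00.

-55.50, -101.00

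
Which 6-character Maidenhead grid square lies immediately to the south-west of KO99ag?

KO89xf

Longitude subsquare a = 0; −1 → -1, wraps to 23 = x, carry into square.
Longitude square 9; −1 → 8.
Latitude subsquare g = 6; −1 → 5 = f.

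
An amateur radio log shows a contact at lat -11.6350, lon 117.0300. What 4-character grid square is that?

Add 180° to longitude and 90° to latitude: 297.03, 78.36.
Field (20°×10°, letters A–R): 297.03/20 → 14 → O, 78.36/10 → 7 → H; chars OH.
Square (2°×1°, digits 0–9): 17.03/2 → 8, 8.36/1 → 8; chars 88.

OH88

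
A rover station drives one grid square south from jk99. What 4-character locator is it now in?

Latitude square 9; −1 → 8.
The longitude characters are unchanged.

JK98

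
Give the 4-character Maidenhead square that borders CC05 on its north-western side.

BC96

Longitude square 0; −1 → -1, wraps to 9, carry into field.
Longitude field C = 2; −1 → 1 = B.
Latitude square 5; +1 → 6.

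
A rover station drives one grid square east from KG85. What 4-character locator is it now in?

Longitude square 8; +1 → 9.
The latitude characters are unchanged.

KG95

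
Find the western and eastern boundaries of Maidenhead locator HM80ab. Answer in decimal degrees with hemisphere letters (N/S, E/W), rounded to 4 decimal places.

24.0000° W, 23.9167° W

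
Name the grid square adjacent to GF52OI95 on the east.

Longitude extended square 9; +1 → 10, wraps to 0, carry into subsquare.
Longitude subsquare o = 14; +1 → 15 = p.
The latitude characters are unchanged.

GF52pi05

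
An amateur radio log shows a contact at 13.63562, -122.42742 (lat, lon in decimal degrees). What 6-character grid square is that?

CK83sp

Add 180° to longitude and 90° to latitude: 57.5726, 103.6356.
Field (20°×10°, letters A–R): 57.5726/20 → 2 → C, 103.6356/10 → 10 → K; chars CK.
Square (2°×1°, digits 0–9): 17.5726/2 → 8, 3.6356/1 → 3; chars 83.
Subsquare (5′×2.5′, letters a–x): 1.5726/0.0833333 → 18 → s, 0.6356/0.0416667 → 15 → p; chars sp.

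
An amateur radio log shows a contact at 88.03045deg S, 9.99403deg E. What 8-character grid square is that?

JA41xx92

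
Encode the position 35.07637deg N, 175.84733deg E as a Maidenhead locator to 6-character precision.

RM75wb

Shift to the Maidenhead origin (180°W, 90°S): lon 355.8473, lat 125.0764.
Field (20°×10°, letters A–R): lon ⌊355.8473/20⌋ = 17 → R; lat ⌊125.0764/10⌋ = 12 → M.
Square (2°×1°, digits 0–9): lon ⌊15.8473/2⌋ = 7; lat ⌊5.0764/1⌋ = 5.
Subsquare (5′×2.5′, letters a–x): lon ⌊1.8473/0.0833333⌋ = 22 → w; lat ⌊0.0764/0.0416667⌋ = 1 → b.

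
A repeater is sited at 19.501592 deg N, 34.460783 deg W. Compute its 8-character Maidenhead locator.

HK29sm40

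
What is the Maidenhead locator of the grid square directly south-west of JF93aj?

Longitude subsquare a = 0; −1 → -1, wraps to 23 = x, carry into square.
Longitude square 9; −1 → 8.
Latitude subsquare j = 9; −1 → 8 = i.

JF83xi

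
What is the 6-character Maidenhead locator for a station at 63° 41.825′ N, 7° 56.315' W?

Offset from 180°W / 90°S: lon 172.0614°, lat 153.6971°.
Field (20°×10°, letters A–R): lon ⌊172.0614/20⌋ = 8 → I; lat ⌊153.6971/10⌋ = 15 → P.
Square (2°×1°, digits 0–9): lon ⌊12.0614/2⌋ = 6; lat ⌊3.6971/1⌋ = 3.
Subsquare (5′×2.5′, letters a–x): lon ⌊0.0614/0.0833333⌋ = 0 → a; lat ⌊0.6971/0.0416667⌋ = 16 → q.

IP63aq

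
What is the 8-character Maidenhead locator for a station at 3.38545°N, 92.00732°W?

EJ33xj92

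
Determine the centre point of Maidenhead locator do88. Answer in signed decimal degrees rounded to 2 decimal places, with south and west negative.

Field D=3, O=14: +3·20° lon, +14·10° lat → SW at lon -120°, lat 50°.
Square 8, 8: +8·2° lon, +8·1° lat → SW at lon -104°, lat 58°.
Cell spans 2° lon × 1° lat. Centre is SW corner plus half of each.
latitude 58.50, longitude -103.00.

58.50, -103.00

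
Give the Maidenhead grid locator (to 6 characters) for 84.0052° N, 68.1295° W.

FR54wa

Shift to the Maidenhead origin (180°W, 90°S): lon 111.8705, lat 174.0052.
Field: lon ⌊111.8705/20⌋ = 5 → F; lat ⌊174.0052/10⌋ = 17 → R.
Square: lon ⌊11.8705/2⌋ = 5; lat ⌊4.0052/1⌋ = 4.
Subsquare: lon ⌊1.8705/0.0833333⌋ = 22 → w; lat ⌊0.0052/0.0416667⌋ = 0 → a.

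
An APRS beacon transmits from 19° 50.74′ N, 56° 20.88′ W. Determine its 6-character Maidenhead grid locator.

Add 180° to longitude and 90° to latitude: 123.6520, 109.8457.
Field: 123.6520/20 → 6 → G, 109.8457/10 → 10 → K; chars GK.
Square: 3.6520/2 → 1, 9.8457/1 → 9; chars 19.
Subsquare: 1.6520/0.0833333 → 19 → t, 0.8457/0.0416667 → 20 → u; chars tu.

GK19tu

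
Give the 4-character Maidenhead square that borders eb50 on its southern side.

EA59

Latitude square 0; −1 → -1, wraps to 9, carry into field.
Latitude field B = 1; −1 → 0 = A.
The longitude characters are unchanged.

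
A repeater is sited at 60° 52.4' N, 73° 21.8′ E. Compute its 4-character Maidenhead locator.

MP60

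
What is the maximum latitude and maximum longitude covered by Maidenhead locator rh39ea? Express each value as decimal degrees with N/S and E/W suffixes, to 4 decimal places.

10.9583° S, 166.4167° E

Field R=17, H=7: +17·20° lon, +7·10° lat → SW at lon 160°, lat -20°.
Square 3, 9: +3·2° lon, +9·1° lat → SW at lon 166°, lat -11°.
Subsquare e=4, a=0: +4·0.0833333° lon, +0·0.0416667° lat → SW at lon 166.333°, lat -11°.
Cell spans 0.0833333° lon × 0.0416667° lat. NE corner is SW corner plus one full cell.
latitude 10.9583° S, longitude 166.4167° E.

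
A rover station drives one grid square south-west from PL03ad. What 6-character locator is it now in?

OL93xc

Longitude subsquare a = 0; −1 → -1, wraps to 23 = x, carry into square.
Longitude square 0; −1 → -1, wraps to 9, carry into field.
Longitude field P = 15; −1 → 14 = O.
Latitude subsquare d = 3; −1 → 2 = c.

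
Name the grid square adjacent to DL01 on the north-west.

CL92

Longitude square 0; −1 → -1, wraps to 9, carry into field.
Longitude field D = 3; −1 → 2 = C.
Latitude square 1; +1 → 2.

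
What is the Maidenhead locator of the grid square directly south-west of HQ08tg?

HQ08sf

Longitude subsquare t = 19; −1 → 18 = s.
Latitude subsquare g = 6; −1 → 5 = f.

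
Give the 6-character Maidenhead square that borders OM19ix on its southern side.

OM19iw

Latitude subsquare x = 23; −1 → 22 = w.
The longitude characters are unchanged.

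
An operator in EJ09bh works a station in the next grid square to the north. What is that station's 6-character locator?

EJ09bi

Latitude subsquare h = 7; +1 → 8 = i.
The longitude characters are unchanged.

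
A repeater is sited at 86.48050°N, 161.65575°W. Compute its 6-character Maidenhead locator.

Shift to the Maidenhead origin (180°W, 90°S): lon 18.3442, lat 176.4805.
Field: 18.3442/20 → 0 → A, 176.4805/10 → 17 → R; chars AR.
Square: 18.3442/2 → 9, 6.4805/1 → 6; chars 96.
Subsquare: 0.3442/0.0833333 → 4 → e, 0.4805/0.0416667 → 11 → l; chars el.

AR96el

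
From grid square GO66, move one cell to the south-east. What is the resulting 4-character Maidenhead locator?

GO75

Longitude square 6; +1 → 7.
Latitude square 6; −1 → 5.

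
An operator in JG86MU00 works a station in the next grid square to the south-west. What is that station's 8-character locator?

Longitude extended square 0; −1 → -1, wraps to 9, carry into subsquare.
Longitude subsquare m = 12; −1 → 11 = l.
Latitude extended square 0; −1 → -1, wraps to 9, carry into subsquare.
Latitude subsquare u = 20; −1 → 19 = t.

JG86lt99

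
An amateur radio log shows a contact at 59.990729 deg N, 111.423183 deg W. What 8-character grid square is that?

Offset from 180°W / 90°S: lon 68.57682°, lat 149.99073°.
Field: lon ⌊68.57682/20⌋ = 3 → D; lat ⌊149.99073/10⌋ = 14 → O.
Square: lon ⌊8.57682/2⌋ = 4; lat ⌊9.99073/1⌋ = 9.
Subsquare: lon ⌊0.57682/0.0833333⌋ = 6 → g; lat ⌊0.99073/0.0416667⌋ = 23 → x.
Extended square: lon ⌊0.07682/0.00833333⌋ = 9; lat ⌊0.03240/0.00416667⌋ = 7.

DO49gx97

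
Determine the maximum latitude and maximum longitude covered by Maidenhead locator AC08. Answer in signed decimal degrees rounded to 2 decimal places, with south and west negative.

-61.00, -178.00

Field A=0, C=2: +0·20° lon, +2·10° lat → SW at lon -180°, lat -70°.
Square 0, 8: +0·2° lon, +8·1° lat → SW at lon -180°, lat -62°.
Cell spans 2° lon × 1° lat. NE corner is SW corner plus one full cell.
latitude -61.00, longitude -178.00.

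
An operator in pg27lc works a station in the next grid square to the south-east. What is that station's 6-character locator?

Longitude subsquare l = 11; +1 → 12 = m.
Latitude subsquare c = 2; −1 → 1 = b.

PG27mb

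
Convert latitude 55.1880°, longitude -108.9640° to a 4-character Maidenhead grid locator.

DO55

Add 180° to longitude and 90° to latitude: 71.04, 145.19.
Field: lon ⌊71.04/20⌋ = 3 → D; lat ⌊145.19/10⌋ = 14 → O.
Square: lon ⌊11.04/2⌋ = 5; lat ⌊5.19/1⌋ = 5.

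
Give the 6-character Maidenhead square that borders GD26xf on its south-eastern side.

Longitude subsquare x = 23; +1 → 24, wraps to 0 = a, carry into square.
Longitude square 2; +1 → 3.
Latitude subsquare f = 5; −1 → 4 = e.

GD36ae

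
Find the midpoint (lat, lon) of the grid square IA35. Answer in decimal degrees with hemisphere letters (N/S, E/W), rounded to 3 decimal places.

Field I=8, A=0: +8·20° lon, +0·10° lat → SW at lon -20°, lat -90°.
Square 3, 5: +3·2° lon, +5·1° lat → SW at lon -14°, lat -85°.
Cell spans 2° lon × 1° lat. Centre is SW corner plus half of each.
latitude 84.500° S, longitude 13.000° W.

84.500° S, 13.000° W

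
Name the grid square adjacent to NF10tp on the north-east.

Longitude subsquare t = 19; +1 → 20 = u.
Latitude subsquare p = 15; +1 → 16 = q.

NF10uq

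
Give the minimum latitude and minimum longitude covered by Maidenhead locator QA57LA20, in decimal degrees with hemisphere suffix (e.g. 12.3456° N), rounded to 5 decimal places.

Field Q=16, A=0: +16·20° lon, +0·10° lat → SW at lon 140°, lat -90°.
Square 5, 7: +5·2° lon, +7·1° lat → SW at lon 150°, lat -83°.
Subsquare l=11, a=0: +11·0.0833333° lon, +0·0.0416667° lat → SW at lon 150.917°, lat -83°.
Extended square 2, 0: +2·0.00833333° lon, +0·0.00416667° lat → SW at lon 150.933°, lat -83°.
latitude 83.00000° S, longitude 150.93333° E.

83.00000° S, 150.93333° E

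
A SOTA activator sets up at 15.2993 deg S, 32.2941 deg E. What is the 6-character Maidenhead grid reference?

KH64dq

Add 180° to longitude and 90° to latitude: 212.2941, 74.7007.
Field: lon ⌊212.2941/20⌋ = 10 → K; lat ⌊74.7007/10⌋ = 7 → H.
Square: lon ⌊12.2941/2⌋ = 6; lat ⌊4.7007/1⌋ = 4.
Subsquare: lon ⌊0.2941/0.0833333⌋ = 3 → d; lat ⌊0.7007/0.0416667⌋ = 16 → q.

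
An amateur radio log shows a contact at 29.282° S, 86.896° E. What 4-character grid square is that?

Offset from 180°W / 90°S: lon 266.90°, lat 60.72°.
Field: lon ⌊266.90/20⌋ = 13 → N; lat ⌊60.72/10⌋ = 6 → G.
Square: lon ⌊6.90/2⌋ = 3; lat ⌊0.72/1⌋ = 0.

NG30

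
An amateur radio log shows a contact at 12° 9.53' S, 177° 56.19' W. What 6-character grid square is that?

AH17au

Shift to the Maidenhead origin (180°W, 90°S): lon 2.0635, lat 77.8412.
Field: lon ⌊2.0635/20⌋ = 0 → A; lat ⌊77.8412/10⌋ = 7 → H.
Square: lon ⌊2.0635/2⌋ = 1; lat ⌊7.8412/1⌋ = 7.
Subsquare: lon ⌊0.0635/0.0833333⌋ = 0 → a; lat ⌊0.8412/0.0416667⌋ = 20 → u.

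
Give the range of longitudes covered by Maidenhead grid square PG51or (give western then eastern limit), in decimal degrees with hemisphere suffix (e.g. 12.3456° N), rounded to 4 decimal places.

131.1667° E, 131.2500° E

Field P=15, G=6: +15·20° lon, +6·10° lat → SW at lon 120°, lat -30°.
Square 5, 1: +5·2° lon, +1·1° lat → SW at lon 130°, lat -29°.
Subsquare o=14, r=17: +14·0.0833333° lon, +17·0.0416667° lat → SW at lon 131.167°, lat -28.2917°.
Cell spans 0.0833333° lon × 0.0416667° lat.
west 131.1667° E, east 131.2500° E.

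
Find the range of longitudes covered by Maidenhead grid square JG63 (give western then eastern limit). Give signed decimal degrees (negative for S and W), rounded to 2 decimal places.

Field J=9, G=6: +9·20° lon, +6·10° lat → SW at lon 0°, lat -30°.
Square 6, 3: +6·2° lon, +3·1° lat → SW at lon 12°, lat -27°.
Cell spans 2° lon × 1° lat.
west 12.00, east 14.00.

12.00, 14.00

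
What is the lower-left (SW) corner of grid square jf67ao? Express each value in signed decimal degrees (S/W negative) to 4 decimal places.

Field J=9, F=5: +9·20° lon, +5·10° lat → SW at lon 0°, lat -40°.
Square 6, 7: +6·2° lon, +7·1° lat → SW at lon 12°, lat -33°.
Subsquare a=0, o=14: +0·0.0833333° lon, +14·0.0416667° lat → SW at lon 12°, lat -32.4167°.
latitude -32.4167, longitude 12.0000.

-32.4167, 12.0000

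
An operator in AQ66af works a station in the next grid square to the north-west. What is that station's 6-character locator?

AQ56xg

Longitude subsquare a = 0; −1 → -1, wraps to 23 = x, carry into square.
Longitude square 6; −1 → 5.
Latitude subsquare f = 5; +1 → 6 = g.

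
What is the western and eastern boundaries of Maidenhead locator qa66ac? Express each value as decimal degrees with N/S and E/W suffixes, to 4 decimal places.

Field Q=16, A=0: +16·20° lon, +0·10° lat → SW at lon 140°, lat -90°.
Square 6, 6: +6·2° lon, +6·1° lat → SW at lon 152°, lat -84°.
Subsquare a=0, c=2: +0·0.0833333° lon, +2·0.0416667° lat → SW at lon 152°, lat -83.9167°.
Cell spans 0.0833333° lon × 0.0416667° lat.
west 152.0000° E, east 152.0833° E.

152.0000° E, 152.0833° E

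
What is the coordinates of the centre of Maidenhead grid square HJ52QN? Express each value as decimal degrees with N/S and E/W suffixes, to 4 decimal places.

Field H=7, J=9: +7·20° lon, +9·10° lat → SW at lon -40°, lat 0°.
Square 5, 2: +5·2° lon, +2·1° lat → SW at lon -30°, lat 2°.
Subsquare q=16, n=13: +16·0.0833333° lon, +13·0.0416667° lat → SW at lon -28.6667°, lat 2.54167°.
Cell spans 0.0833333° lon × 0.0416667° lat. Centre is SW corner plus half of each.
latitude 2.5625° N, longitude 28.6250° W.

2.5625° N, 28.6250° W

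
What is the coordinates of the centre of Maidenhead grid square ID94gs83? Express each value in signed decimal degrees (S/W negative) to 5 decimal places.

Field I=8, D=3: +8·20° lon, +3·10° lat → SW at lon -20°, lat -60°.
Square 9, 4: +9·2° lon, +4·1° lat → SW at lon -2°, lat -56°.
Subsquare g=6, s=18: +6·0.0833333° lon, +18·0.0416667° lat → SW at lon -1.5°, lat -55.25°.
Extended square 8, 3: +8·0.00833333° lon, +3·0.00416667° lat → SW at lon -1.43333°, lat -55.2375°.
Cell spans 0.00833333° lon × 0.00416667° lat. Centre is SW corner plus half of each.
latitude -55.23542, longitude -1.42917.

-55.23542, -1.42917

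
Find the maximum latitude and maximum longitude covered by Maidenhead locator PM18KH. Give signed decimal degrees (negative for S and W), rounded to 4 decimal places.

Field P=15, M=12: +15·20° lon, +12·10° lat → SW at lon 120°, lat 30°.
Square 1, 8: +1·2° lon, +8·1° lat → SW at lon 122°, lat 38°.
Subsquare k=10, h=7: +10·0.0833333° lon, +7·0.0416667° lat → SW at lon 122.833°, lat 38.2917°.
Cell spans 0.0833333° lon × 0.0416667° lat. NE corner is SW corner plus one full cell.
latitude 38.3333, longitude 122.9167.

38.3333, 122.9167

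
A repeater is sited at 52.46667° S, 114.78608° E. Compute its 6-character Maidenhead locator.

OD77jm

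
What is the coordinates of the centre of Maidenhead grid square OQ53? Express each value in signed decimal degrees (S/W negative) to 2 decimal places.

73.50, 111.00

Field O=14, Q=16: +14·20° lon, +16·10° lat → SW at lon 100°, lat 70°.
Square 5, 3: +5·2° lon, +3·1° lat → SW at lon 110°, lat 73°.
Cell spans 2° lon × 1° lat. Centre is SW corner plus half of each.
latitude 73.50, longitude 111.00.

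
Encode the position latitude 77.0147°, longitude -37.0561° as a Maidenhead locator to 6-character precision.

HQ17la

Add 180° to longitude and 90° to latitude: 142.9439, 167.0147.
Field: 142.9439/20 → 7 → H, 167.0147/10 → 16 → Q; chars HQ.
Square: 2.9439/2 → 1, 7.0147/1 → 7; chars 17.
Subsquare: 0.9439/0.0833333 → 11 → l, 0.0147/0.0416667 → 0 → a; chars la.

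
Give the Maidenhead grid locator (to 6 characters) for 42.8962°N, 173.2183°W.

Add 180° to longitude and 90° to latitude: 6.7817, 132.8962.
Field: 6.7817/20 → 0 → A, 132.8962/10 → 13 → N; chars AN.
Square: 6.7817/2 → 3, 2.8962/1 → 2; chars 32.
Subsquare: 0.7817/0.0833333 → 9 → j, 0.8962/0.0416667 → 21 → v; chars jv.

AN32jv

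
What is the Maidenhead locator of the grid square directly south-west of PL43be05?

Longitude extended square 0; −1 → -1, wraps to 9, carry into subsquare.
Longitude subsquare b = 1; −1 → 0 = a.
Latitude extended square 5; −1 → 4.

PL43ae94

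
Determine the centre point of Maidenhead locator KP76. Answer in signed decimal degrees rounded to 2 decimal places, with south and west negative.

66.50, 35.00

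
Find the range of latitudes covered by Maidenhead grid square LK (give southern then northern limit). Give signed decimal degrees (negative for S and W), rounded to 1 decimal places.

10.0, 20.0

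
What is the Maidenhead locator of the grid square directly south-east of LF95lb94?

LF95mb03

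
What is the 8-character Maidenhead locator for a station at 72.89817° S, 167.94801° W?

Offset from 180°W / 90°S: lon 12.05199°, lat 17.10183°.
Field: lon ⌊12.05199/20⌋ = 0 → A; lat ⌊17.10183/10⌋ = 1 → B.
Square: lon ⌊12.05199/2⌋ = 6; lat ⌊7.10183/1⌋ = 7.
Subsquare: lon ⌊0.05199/0.0833333⌋ = 0 → a; lat ⌊0.10183/0.0416667⌋ = 2 → c.
Extended square: lon ⌊0.05199/0.00833333⌋ = 6; lat ⌊0.01850/0.00416667⌋ = 4.

AB67ac64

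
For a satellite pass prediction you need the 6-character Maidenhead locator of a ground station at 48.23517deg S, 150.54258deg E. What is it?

Offset from 180°W / 90°S: lon 330.5426°, lat 41.7648°.
Field: 330.5426/20 → 16 → Q, 41.7648/10 → 4 → E; chars QE.
Square: 10.5426/2 → 5, 1.7648/1 → 1; chars 51.
Subsquare: 0.5426/0.0833333 → 6 → g, 0.7648/0.0416667 → 18 → s; chars gs.

QE51gs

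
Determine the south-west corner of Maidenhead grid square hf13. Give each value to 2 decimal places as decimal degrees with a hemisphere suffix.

37.00° S, 38.00° W

Field H=7, F=5: +7·20° lon, +5·10° lat → SW at lon -40°, lat -40°.
Square 1, 3: +1·2° lon, +3·1° lat → SW at lon -38°, lat -37°.
latitude 37.00° S, longitude 38.00° W.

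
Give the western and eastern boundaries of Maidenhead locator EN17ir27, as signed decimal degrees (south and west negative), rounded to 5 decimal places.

-97.31667, -97.30833

Field E=4, N=13: +4·20° lon, +13·10° lat → SW at lon -100°, lat 40°.
Square 1, 7: +1·2° lon, +7·1° lat → SW at lon -98°, lat 47°.
Subsquare i=8, r=17: +8·0.0833333° lon, +17·0.0416667° lat → SW at lon -97.3333°, lat 47.7083°.
Extended square 2, 7: +2·0.00833333° lon, +7·0.00416667° lat → SW at lon -97.3167°, lat 47.7375°.
Cell spans 0.00833333° lon × 0.00416667° lat.
west -97.31667, east -97.30833.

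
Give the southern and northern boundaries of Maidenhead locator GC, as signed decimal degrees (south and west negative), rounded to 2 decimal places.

-70.00, -60.00

Field G=6, C=2: +6·20° lon, +2·10° lat → SW at lon -60°, lat -70°.
Cell spans 20° lon × 10° lat.
south -70.00, north -60.00.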